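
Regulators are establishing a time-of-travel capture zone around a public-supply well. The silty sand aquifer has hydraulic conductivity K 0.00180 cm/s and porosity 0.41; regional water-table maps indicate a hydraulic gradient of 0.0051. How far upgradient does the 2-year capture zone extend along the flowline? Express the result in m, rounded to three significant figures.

K = 0.00180 cm/s × 864 = 1.555 m/d
Darcy flux q = K·i = 1.555 × 0.0051 = 0.007932 m/d
Average linear velocity = 0.007932 / 0.41 = 0.01935 m/d
T = 2 yr × 365 = 730 d
L = v × T = 0.01935 × 730 = 14.12 m

14.1 m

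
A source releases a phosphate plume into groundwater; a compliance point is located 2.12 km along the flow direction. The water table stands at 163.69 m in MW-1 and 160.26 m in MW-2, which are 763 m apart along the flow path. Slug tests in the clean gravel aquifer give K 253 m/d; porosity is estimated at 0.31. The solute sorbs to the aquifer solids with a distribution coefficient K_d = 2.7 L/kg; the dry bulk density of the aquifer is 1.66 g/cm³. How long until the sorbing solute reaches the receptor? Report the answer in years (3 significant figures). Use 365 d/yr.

Hydraulic gradient i = (163.69 − 160.26) / 763 = 3.43 / 763 = 0.004495
q = Ki = 253 × 0.004495 = 1.137 m/d
Seepage velocity v = q / n = 1.137 / 0.31 = 3.669 m/d
Retardation R = 1 + ρ_b·K_d/n = 1 + 1.66×2.7/0.31 = 15.46
Contaminant velocity v_c = v/R = 3.669/15.46 = 0.2373 m/d
L = 2.12 km = 2120 m
t = L/v_c = 2120/0.2373 = 8932 d
   = 8932/365 = 24.5 yr

24.5 years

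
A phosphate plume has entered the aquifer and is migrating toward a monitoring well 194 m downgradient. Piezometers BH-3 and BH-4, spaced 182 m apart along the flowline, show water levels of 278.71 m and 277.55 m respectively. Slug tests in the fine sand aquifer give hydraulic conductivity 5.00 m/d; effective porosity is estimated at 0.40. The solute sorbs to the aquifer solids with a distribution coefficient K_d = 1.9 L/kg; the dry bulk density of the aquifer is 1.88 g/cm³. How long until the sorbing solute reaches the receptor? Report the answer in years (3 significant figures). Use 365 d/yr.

Hydraulic gradient i = (278.71 − 277.55) / 182 = 1.16 / 182 = 0.006374
q = Ki = 5.00 × 0.006374 = 0.03187 m/d
v_s = q/n_e = 0.03187/0.40 = 0.07967 m/d
Retardation R = 1 + ρ_b·K_d/n = 1 + 1.88×1.9/0.40 = 9.930
Contaminant velocity v_c = v/R = 0.07967/9.930 = 0.008023 m/d
t = L/v_c = 194/0.008023 = 24180 d
   = 24180/365 = 66.2 yr

66.2 years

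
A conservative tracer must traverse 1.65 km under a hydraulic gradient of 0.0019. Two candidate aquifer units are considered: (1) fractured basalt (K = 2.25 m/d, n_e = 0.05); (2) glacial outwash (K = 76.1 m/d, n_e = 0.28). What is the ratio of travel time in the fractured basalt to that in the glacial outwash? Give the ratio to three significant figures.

6.04

Unit 1 (fractured basalt): v = 2.25×0.0019/0.05 = 0.08550 m/d, t = 1650/0.08550 = 19300 d
Unit 2 (glacial outwash): v = 76.1×0.0019/0.28 = 0.5164 m/d, t = 1650/0.5164 = 3195 d
t(fractured basalt) / t(glacial outwash) = 19300/3195 = 6.04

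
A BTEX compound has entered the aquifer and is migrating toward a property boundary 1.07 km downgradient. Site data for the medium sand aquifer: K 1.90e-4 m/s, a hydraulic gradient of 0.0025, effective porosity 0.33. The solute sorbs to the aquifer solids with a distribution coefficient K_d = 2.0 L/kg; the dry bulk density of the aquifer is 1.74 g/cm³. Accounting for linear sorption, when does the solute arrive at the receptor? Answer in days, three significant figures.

K = 1.90e-4 m/s × 86400 s/d = 16.42 m/d
Specific discharge q = 16.42 × 0.0025 = 0.04104 m/d
v_s = q/n_e = 0.04104/0.33 = 0.1244 m/d
Retardation R = 1 + ρ_b·K_d/n = 1 + 1.74×2.0/0.33 = 11.55
Contaminant velocity v_c = v/R = 0.1244/11.55 = 0.01077 m/d
L = 1.07 km = 1070 m
t = L/v_c = 1070/0.01077 = 99330 d

99300 days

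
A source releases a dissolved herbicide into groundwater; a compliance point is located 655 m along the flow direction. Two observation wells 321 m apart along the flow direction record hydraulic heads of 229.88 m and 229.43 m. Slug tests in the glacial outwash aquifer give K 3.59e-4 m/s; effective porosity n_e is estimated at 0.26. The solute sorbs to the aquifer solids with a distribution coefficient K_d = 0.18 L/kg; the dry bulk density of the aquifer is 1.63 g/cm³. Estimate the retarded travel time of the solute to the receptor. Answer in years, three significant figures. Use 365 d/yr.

Hydraulic gradient i = (229.88 − 229.43) / 321 = 0.45 / 321 = 0.001402
K = 3.59e-4 m/s × 86400 s/d = 31.02 m/d
Darcy flux q = K·i = 31.02 × 0.001402 = 0.04348 m/d
Average linear velocity = 0.04348 / 0.26 = 0.1672 m/d
Retardation R = 1 + ρ_b·K_d/n = 1 + 1.63×0.18/0.26 = 2.128
Contaminant velocity v_c = v/R = 0.1672/2.128 = 0.07857 m/d
t = L/v_c = 655/0.07857 = 8336 d
   = 8336/365 = 22.8 yr

22.8 years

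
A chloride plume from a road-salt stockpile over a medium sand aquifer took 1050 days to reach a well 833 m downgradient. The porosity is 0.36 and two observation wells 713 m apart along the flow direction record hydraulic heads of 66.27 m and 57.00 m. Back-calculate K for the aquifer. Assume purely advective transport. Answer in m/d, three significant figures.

Hydraulic gradient i = (66.27 − 57.00) / 713 = 9.27 / 713 = 0.01300
v = L / t = 833 / 1050 = 0.7933 m/d
K = v · n / i = 0.7933 × 0.36 / 0.01300 = 22.0 m/d

22.0 m/d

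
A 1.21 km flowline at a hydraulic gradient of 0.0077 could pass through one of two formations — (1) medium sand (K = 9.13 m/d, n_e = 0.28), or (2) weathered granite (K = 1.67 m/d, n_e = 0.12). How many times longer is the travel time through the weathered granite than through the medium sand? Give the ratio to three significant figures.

2.34

Unit 1 (medium sand): v = 9.13×0.0077/0.28 = 0.2511 m/d, t = 1210/0.2511 = 4819 d
Unit 2 (weathered granite): v = 1.67×0.0077/0.12 = 0.1072 m/d, t = 1210/0.1072 = 11290 d
t(weathered granite) / t(medium sand) = 11290/4819 = 2.34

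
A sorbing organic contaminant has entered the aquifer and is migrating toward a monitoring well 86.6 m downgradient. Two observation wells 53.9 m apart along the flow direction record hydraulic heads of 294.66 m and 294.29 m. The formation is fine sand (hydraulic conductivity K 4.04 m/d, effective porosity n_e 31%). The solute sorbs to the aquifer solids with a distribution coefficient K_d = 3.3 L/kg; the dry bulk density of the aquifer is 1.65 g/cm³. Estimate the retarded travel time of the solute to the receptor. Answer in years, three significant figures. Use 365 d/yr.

49.2 years

Hydraulic gradient i = (294.66 − 294.29) / 53.9 = 0.37 / 53.9 = 0.006865
q = Ki = 4.04 × 0.006865 = 0.02773 m/d
v = Ki/n = 4.04·0.006865/0.31 = 0.08946 m/d
Retardation R = 1 + ρ_b·K_d/n = 1 + 1.65×3.3/0.31 = 18.56
Contaminant velocity v_c = v/R = 0.08946/18.56 = 0.004819 m/d
t = L/v_c = 86.6/0.004819 = 17970 d
   = 17970/365 = 49.2 yr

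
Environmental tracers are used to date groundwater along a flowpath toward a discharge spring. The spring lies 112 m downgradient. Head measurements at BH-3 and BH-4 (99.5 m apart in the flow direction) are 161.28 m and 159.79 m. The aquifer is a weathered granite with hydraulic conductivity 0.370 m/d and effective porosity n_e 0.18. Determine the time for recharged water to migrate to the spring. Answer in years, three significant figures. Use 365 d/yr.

Hydraulic gradient i = (161.28 − 159.79) / 99.5 = 1.49 / 99.5 = 0.01497
q = Ki = 0.370 × 0.01497 = 0.005541 m/d
Average linear velocity = 0.005541 / 0.18 = 0.03078 m/d
t = L / v = 112 / 0.03078 = 3639 d
   = 3639 / 365 = 9.97 yr

9.97 years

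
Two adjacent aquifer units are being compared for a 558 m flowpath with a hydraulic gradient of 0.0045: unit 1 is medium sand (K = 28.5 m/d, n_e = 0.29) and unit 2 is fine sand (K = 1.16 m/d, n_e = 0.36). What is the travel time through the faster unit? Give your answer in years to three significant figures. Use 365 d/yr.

3.46 years

Unit 1 (medium sand): v = 28.5×0.0045/0.29 = 0.4422 m/d, t = 558/0.4422 = 1262 d
Unit 2 (fine sand): v = 1.16×0.0045/0.36 = 0.01450 m/d, t = 558/0.01450 = 38480 d
Faster: 1262 d / 365 = 3.46 yr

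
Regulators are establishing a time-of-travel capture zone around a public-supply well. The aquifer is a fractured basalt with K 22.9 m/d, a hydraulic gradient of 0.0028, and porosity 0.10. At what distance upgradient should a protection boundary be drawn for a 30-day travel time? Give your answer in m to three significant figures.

Darcy flux q = K·i = 22.9 × 0.0028 = 0.06412 m/d
Seepage velocity v = q / n = 0.06412 / 0.10 = 0.6412 m/d
L = v × T = 0.6412 × 30 = 19.24 m

19.2 m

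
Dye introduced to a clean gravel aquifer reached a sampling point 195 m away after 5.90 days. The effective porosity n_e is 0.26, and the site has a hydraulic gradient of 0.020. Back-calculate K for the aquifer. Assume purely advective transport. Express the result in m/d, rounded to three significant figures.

v = L / t = 195 / 5.90 = 33.05 m/d
K = v · n / i = 33.05 × 0.26 / 0.020 = 430 m/d

430 m/d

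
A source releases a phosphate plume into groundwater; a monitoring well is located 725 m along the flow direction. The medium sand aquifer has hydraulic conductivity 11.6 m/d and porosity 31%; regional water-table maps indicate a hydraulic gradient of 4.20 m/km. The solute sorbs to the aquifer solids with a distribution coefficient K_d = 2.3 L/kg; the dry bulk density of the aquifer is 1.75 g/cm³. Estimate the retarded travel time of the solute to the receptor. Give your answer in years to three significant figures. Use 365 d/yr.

Specific discharge q = 11.6 × 0.0042 = 0.04872 m/d
v_s = q/n_e = 0.04872/0.31 = 0.1572 m/d
Retardation R = 1 + ρ_b·K_d/n = 1 + 1.75×2.3/0.31 = 13.98
Contaminant velocity v_c = v/R = 0.1572/13.98 = 0.01124 m/d
t = L/v_c = 725/0.01124 = 64510 d
   = 64510/365 = 177 yr

177 years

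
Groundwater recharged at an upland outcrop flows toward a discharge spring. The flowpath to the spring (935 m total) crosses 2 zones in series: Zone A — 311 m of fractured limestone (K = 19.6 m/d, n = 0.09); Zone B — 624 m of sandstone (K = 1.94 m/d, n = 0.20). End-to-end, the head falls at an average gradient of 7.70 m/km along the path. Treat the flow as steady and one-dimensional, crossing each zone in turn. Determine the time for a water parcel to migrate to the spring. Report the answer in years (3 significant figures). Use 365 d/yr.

19.6 years

Continuity: the same q passes through each zone, so ΔH = q·Σ(L_j/K_j) — the zones act as resistances in series.
Σ(L/K) = 311/19.6 + 624/1.94 = 15.87 + 321.6 = 337.5 d
K_eq = L_total / Σ(L/K) = 935 / 337.5 = 2.770 m/d
q = K_eq · i = 2.770 × 0.0077 = 0.02133 m/d (same in every zone)
Zone A: v = q/n = 0.02133/0.09 = 0.2370 m/d → t_A = 311/0.2370 = 1312 d
Zone B: v = q/n = 0.02133/0.20 = 0.1067 m/d → t_B = 624/0.1067 = 5851 d
Total t = 1312 + 5851 = 7163 d
   = 7163 / 365 = 19.6 yr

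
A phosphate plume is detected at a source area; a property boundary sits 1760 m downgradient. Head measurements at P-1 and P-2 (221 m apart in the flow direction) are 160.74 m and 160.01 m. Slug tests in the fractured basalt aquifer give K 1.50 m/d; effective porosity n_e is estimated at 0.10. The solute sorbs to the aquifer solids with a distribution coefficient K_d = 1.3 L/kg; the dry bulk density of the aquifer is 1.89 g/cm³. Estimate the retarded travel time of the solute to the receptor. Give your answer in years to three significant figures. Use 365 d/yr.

Hydraulic gradient i = (160.74 − 160.01) / 221 = 0.73 / 221 = 0.003303
Darcy flux q = K·i = 1.50 × 0.003303 = 0.004955 m/d
v = Ki/n = 1.50·0.003303/0.10 = 0.04955 m/d
Retardation R = 1 + ρ_b·K_d/n = 1 + 1.89×1.3/0.10 = 25.57
Contaminant velocity v_c = v/R = 0.04955/25.57 = 0.001938 m/d
t = L/v_c = 1760/0.001938 = 908300 d
   = 908300/365 = 2490 yr

2490 years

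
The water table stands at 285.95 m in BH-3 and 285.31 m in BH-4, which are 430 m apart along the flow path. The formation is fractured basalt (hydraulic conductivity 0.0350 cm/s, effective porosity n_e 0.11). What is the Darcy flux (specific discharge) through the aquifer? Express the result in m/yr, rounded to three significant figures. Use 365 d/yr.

16.4 m/yr

Hydraulic gradient i = (285.95 − 285.31) / 430 = 0.64 / 430 = 0.001488
K = 0.0350 cm/s × 864 = 30.24 m/d
Darcy flux q = K·i = 30.24 × 0.001488 = 0.04501 m/d
   = 0.04501 × 365 = 16.4 m/yr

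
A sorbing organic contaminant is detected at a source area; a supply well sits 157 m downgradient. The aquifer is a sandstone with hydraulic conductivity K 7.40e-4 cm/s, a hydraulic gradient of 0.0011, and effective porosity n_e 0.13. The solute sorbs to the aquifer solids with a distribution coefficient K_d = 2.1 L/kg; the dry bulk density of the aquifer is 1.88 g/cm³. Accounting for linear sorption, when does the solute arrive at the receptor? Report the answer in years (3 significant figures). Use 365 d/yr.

K = 7.40e-4 cm/s × 864 = 0.6394 m/d
Darcy flux q = K·i = 0.6394 × 0.0011 = 7.033e-4 m/d
v_s = q/n_e = 7.033e-4/0.13 = 0.005410 m/d
Retardation R = 1 + ρ_b·K_d/n = 1 + 1.88×2.1/0.13 = 31.37
Contaminant velocity v_c = v/R = 0.005410/31.37 = 1.725e-4 m/d
t = L/v_c = 157/1.725e-4 = 910400 d
   = 910400/365 = 2490 yr

2490 years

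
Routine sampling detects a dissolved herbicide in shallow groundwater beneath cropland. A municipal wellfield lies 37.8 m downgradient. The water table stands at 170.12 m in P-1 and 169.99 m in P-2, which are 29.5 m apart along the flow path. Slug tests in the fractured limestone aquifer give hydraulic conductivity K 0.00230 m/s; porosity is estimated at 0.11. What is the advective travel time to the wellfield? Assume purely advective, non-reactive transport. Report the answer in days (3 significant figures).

4.75 days

Hydraulic gradient i = (170.12 − 169.99) / 29.5 = 0.13 / 29.5 = 0.004407
K = 0.00230 m/s × 86400 s/d = 198.7 m/d
Specific discharge q = 198.7 × 0.004407 = 0.8757 m/d
Seepage velocity v = q / n = 0.8757 / 0.11 = 7.961 m/d
t = L / v = 37.8 / 7.961 = 4.748 d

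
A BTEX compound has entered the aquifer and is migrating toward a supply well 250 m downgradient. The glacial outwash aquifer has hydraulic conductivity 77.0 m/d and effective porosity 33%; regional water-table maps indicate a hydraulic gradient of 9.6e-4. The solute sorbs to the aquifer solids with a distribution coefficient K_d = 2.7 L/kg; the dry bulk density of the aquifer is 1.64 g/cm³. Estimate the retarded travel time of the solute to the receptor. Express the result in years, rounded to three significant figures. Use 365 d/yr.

q = Ki = 77.0 × 9.6e-4 = 0.07392 m/d
Seepage velocity v = q / n = 0.07392 / 0.33 = 0.2240 m/d
Retardation R = 1 + ρ_b·K_d/n = 1 + 1.64×2.7/0.33 = 14.42
Contaminant velocity v_c = v/R = 0.2240/14.42 = 0.01554 m/d
t = L/v_c = 250/0.01554 = 16090 d
   = 16090/365 = 44.1 yr

44.1 years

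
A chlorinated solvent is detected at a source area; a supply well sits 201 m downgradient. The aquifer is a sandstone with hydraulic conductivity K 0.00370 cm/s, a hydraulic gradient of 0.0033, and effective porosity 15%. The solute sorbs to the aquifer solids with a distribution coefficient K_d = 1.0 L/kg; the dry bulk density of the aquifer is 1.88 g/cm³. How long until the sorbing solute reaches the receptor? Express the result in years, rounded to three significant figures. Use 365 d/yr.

106 years

K = 0.00370 cm/s × 864 = 3.197 m/d
Darcy flux q = K·i = 3.197 × 0.0033 = 0.01055 m/d
v_s = q/n_e = 0.01055/0.15 = 0.07033 m/d
Retardation R = 1 + ρ_b·K_d/n = 1 + 1.88×1.0/0.15 = 13.53
Contaminant velocity v_c = v/R = 0.07033/13.53 = 0.005197 m/d
t = L/v_c = 201/0.005197 = 38680 d
   = 38680/365 = 106 yr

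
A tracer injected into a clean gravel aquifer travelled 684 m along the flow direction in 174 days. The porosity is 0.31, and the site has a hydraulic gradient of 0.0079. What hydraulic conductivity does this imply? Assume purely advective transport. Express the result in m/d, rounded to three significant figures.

v = L / t = 684 / 174 = 3.931 m/d
K = v · n / i = 3.931 × 0.31 / 0.0079 = 154 m/d

154 m/d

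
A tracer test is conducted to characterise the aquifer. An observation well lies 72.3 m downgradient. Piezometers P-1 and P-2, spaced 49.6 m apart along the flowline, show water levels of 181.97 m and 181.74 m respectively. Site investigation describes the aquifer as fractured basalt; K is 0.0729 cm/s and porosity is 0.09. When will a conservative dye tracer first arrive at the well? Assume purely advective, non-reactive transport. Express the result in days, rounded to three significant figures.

22.3 days

Hydraulic gradient i = (181.97 − 181.74) / 49.6 = 0.23 / 49.6 = 0.004637
K = 0.0729 cm/s × 864 = 62.99 m/d
Darcy flux q = K·i = 62.99 × 0.004637 = 0.2921 m/d
Seepage velocity v = q / n = 0.2921 / 0.09 = 3.245 m/d
t = L / v = 72.3 / 3.245 = 22.28 d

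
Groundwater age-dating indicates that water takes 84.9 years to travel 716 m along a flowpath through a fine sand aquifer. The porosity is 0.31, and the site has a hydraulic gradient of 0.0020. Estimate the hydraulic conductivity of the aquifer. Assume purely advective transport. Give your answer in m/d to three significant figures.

3.58 m/d

t = 84.9 years = 30990 d
v = L / t = 716 / 30990 = 0.02311 m/d
K = v · n / i = 0.02311 × 0.31 / 0.0020 = 3.58 m/d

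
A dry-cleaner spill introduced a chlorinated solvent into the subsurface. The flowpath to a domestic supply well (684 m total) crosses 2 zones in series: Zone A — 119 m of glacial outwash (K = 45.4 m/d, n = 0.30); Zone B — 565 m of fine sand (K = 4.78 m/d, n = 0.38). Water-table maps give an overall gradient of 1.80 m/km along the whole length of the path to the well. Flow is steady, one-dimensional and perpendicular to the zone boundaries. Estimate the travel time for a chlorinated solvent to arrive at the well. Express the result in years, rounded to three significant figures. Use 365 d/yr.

67.3 years

Continuity: the same q passes through each zone, so ΔH = q·Σ(L_j/K_j) — the zones act as resistances in series.
Σ(L/K) = 119/45.4 + 565/4.78 = 2.621 + 118.2 = 120.8 d
K_eq = L_total / Σ(L/K) = 684 / 120.8 = 5.661 m/d
q = K_eq · i = 5.661 × 0.0018 = 0.01019 m/d (same in every zone)
Zone A: v = q/n = 0.01019/0.30 = 0.03397 m/d → t_A = 119/0.03397 = 3503 d
Zone B: v = q/n = 0.01019/0.38 = 0.02682 m/d → t_B = 565/0.02682 = 21070 d
Total t = 3503 + 21070 = 24570 d
   = 24570 / 365 = 67.3 yr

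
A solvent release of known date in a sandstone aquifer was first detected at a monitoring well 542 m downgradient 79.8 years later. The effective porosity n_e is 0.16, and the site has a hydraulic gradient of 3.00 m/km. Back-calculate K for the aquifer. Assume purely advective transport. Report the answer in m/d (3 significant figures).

0.992 m/d

t = 79.8 years = 29130 d
v = L / t = 542 / 29130 = 0.01861 m/d
K = v · n / i = 0.01861 × 0.16 / 0.0030 = 0.992 m/d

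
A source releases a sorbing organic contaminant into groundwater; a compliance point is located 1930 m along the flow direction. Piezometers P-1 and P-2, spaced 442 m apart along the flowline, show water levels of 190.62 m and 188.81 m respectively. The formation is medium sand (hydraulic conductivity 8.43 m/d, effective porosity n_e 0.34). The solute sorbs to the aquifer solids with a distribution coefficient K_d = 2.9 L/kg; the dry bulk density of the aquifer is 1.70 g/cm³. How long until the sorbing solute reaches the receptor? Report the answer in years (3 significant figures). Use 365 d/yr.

807 years

Hydraulic gradient i = (190.62 − 188.81) / 442 = 1.81 / 442 = 0.004095
Specific discharge q = 8.43 × 0.004095 = 0.03452 m/d
Average linear velocity = 0.03452 / 0.34 = 0.1015 m/d
Retardation R = 1 + ρ_b·K_d/n = 1 + 1.70×2.9/0.34 = 15.50
Contaminant velocity v_c = v/R = 0.1015/15.50 = 0.006550 m/d
t = L/v_c = 1930/0.006550 = 294600 d
   = 294600/365 = 807 yr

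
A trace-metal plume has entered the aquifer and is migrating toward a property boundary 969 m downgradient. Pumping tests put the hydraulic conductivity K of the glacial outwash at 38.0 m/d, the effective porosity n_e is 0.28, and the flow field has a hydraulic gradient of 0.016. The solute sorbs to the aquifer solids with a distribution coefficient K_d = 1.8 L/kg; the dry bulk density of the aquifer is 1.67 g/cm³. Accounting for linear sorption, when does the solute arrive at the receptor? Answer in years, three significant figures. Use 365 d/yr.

14.3 years

Darcy flux q = K·i = 38.0 × 0.016 = 0.6080 m/d
Average linear velocity = 0.6080 / 0.28 = 2.171 m/d
Retardation R = 1 + ρ_b·K_d/n = 1 + 1.67×1.8/0.28 = 11.74
Contaminant velocity v_c = v/R = 2.171/11.74 = 0.1850 m/d
t = L/v_c = 969/0.1850 = 5237 d
   = 5237/365 = 14.3 yr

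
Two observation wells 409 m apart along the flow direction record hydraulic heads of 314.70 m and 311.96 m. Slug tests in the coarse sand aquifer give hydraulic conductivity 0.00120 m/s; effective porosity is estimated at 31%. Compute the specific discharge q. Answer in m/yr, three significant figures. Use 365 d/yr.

Hydraulic gradient i = (314.70 − 311.96) / 409 = 2.74 / 409 = 0.006699
K = 0.00120 m/s × 86400 s/d = 103.7 m/d
Darcy flux q = K·i = 103.7 × 0.006699 = 0.6946 m/d
   = 0.6946 × 365 = 254 m/yr

254 m/yr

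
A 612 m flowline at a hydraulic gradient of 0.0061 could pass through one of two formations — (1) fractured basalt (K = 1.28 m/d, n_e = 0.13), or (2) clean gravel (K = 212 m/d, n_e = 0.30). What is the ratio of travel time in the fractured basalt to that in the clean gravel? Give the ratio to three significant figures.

Unit 1 (fractured basalt): v = 1.28×0.0061/0.13 = 0.06006 m/d, t = 612/0.06006 = 10190 d
Unit 2 (clean gravel): v = 212×0.0061/0.30 = 4.311 m/d, t = 612/4.311 = 142.0 d
t(fractured basalt) / t(clean gravel) = 10190/142.0 = 71.8

71.8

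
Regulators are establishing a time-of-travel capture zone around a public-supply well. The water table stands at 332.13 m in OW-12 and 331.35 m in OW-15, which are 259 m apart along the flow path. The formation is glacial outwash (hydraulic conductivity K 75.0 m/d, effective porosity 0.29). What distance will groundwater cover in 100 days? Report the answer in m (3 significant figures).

77.9 m

Hydraulic gradient i = (332.13 − 331.35) / 259 = 0.78 / 259 = 0.003012
Darcy flux q = K·i = 75.0 × 0.003012 = 0.2259 m/d
Seepage velocity v = q / n = 0.2259 / 0.29 = 0.7789 m/d
L = v × T = 0.7789 × 100 = 77.89 m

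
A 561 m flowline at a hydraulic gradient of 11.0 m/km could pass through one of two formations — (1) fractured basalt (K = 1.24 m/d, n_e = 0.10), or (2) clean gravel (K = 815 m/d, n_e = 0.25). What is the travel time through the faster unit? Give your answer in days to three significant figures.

15.6 days

Unit 1 (fractured basalt): v = 1.24×0.011/0.10 = 0.1364 m/d, t = 561/0.1364 = 4113 d
Unit 2 (clean gravel): v = 815×0.011/0.25 = 35.86 m/d, t = 561/35.86 = 15.64 d
Faster unit: t = 15.6 d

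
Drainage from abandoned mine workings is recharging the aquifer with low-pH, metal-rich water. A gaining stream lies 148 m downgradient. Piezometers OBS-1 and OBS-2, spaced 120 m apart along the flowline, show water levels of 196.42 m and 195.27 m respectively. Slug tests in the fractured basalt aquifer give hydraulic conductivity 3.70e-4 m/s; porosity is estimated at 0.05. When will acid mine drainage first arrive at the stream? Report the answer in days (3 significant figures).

Hydraulic gradient i = (196.42 − 195.27) / 120 = 1.15 / 120 = 0.009583
K = 3.70e-4 m/s × 86400 s/d = 31.97 m/d
Specific discharge q = 31.97 × 0.009583 = 0.3064 m/d
Average linear velocity = 0.3064 / 0.05 = 6.127 m/d
t = L / v = 148 / 6.127 = 24.15 d

24.2 days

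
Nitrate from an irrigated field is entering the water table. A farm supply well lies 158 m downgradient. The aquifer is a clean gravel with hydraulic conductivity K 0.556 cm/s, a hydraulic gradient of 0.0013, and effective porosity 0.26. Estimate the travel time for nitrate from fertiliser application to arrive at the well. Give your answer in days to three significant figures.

K = 0.556 cm/s × 864 = 480.4 m/d
q = Ki = 480.4 × 0.0013 = 0.6245 m/d
v = Ki/n = 480.4·0.0013/0.26 = 2.402 m/d
t = L / v = 158 / 2.402 = 65.78 d

65.8 days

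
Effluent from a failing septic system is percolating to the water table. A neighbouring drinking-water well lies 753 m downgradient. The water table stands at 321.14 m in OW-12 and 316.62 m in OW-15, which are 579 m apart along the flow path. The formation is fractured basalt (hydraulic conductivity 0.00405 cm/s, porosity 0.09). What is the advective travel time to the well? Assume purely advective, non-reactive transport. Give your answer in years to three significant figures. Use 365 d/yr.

6.80 years

Hydraulic gradient i = (321.14 − 316.62) / 579 = 4.52 / 579 = 0.007807
K = 0.00405 cm/s × 864 = 3.499 m/d
Specific discharge q = 3.499 × 0.007807 = 0.02732 m/d
v_s = q/n_e = 0.02732/0.09 = 0.3035 m/d
t = L / v = 753 / 0.3035 = 2481 d
   = 2481 / 365 = 6.80 yr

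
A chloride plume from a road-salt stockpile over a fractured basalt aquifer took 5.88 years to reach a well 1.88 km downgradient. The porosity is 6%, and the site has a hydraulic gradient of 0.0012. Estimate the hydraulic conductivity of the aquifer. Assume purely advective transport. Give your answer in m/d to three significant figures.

t = 5.88 years = 2146 d
L = 1.88 km = 1880 m
v = L / t = 1880 / 2146 = 0.8760 m/d
K = v · n / i = 0.8760 × 0.06 / 0.0012 = 43.8 m/d

43.8 m/d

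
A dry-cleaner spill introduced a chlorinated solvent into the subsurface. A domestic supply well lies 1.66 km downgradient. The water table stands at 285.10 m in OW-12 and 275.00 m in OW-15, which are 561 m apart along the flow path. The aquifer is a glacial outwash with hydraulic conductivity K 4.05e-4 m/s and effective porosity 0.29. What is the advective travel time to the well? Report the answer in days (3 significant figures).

Hydraulic gradient i = (285.10 − 275.00) / 561 = 10.10 / 561 = 0.01800
K = 4.05e-4 m/s × 86400 s/d = 34.99 m/d
q = Ki = 34.99 × 0.01800 = 0.6300 m/d
v_s = q/n_e = 0.6300/0.29 = 2.172 m/d
L = 1.66 km = 1660 m
t = L / v = 1660 / 2.172 = 764.2 d

764 days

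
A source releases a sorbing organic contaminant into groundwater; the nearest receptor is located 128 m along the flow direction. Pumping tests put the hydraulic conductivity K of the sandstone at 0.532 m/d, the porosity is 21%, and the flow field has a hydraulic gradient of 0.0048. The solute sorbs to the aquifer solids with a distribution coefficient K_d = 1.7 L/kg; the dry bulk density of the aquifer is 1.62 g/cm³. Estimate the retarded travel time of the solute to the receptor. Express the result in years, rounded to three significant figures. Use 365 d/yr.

Specific discharge q = 0.532 × 0.0048 = 0.002554 m/d
Seepage velocity v = q / n = 0.002554 / 0.21 = 0.01216 m/d
Retardation R = 1 + ρ_b·K_d/n = 1 + 1.62×1.7/0.21 = 14.11
Contaminant velocity v_c = v/R = 0.01216/14.11 = 8.615e-4 m/d
t = L/v_c = 128/8.615e-4 = 148600 d
   = 148600/365 = 407 yr

407 years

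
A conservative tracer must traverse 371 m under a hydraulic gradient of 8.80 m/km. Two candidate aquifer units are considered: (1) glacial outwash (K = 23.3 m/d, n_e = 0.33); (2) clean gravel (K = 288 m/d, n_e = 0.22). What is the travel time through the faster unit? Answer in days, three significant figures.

32.2 days

Unit 1 (glacial outwash): v = 23.3×0.0088/0.33 = 0.6213 m/d, t = 371/0.6213 = 597.1 d
Unit 2 (clean gravel): v = 288×0.0088/0.22 = 11.52 m/d, t = 371/11.52 = 32.20 d
Faster unit: t = 32.2 d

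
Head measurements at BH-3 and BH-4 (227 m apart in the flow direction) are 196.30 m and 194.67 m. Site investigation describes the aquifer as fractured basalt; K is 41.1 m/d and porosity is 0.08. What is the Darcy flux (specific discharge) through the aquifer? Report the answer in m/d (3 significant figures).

Hydraulic gradient i = (196.30 − 194.67) / 227 = 1.63 / 227 = 0.007181
q = Ki = 41.1 × 0.007181 = 0.2951 m/d

0.295 m/d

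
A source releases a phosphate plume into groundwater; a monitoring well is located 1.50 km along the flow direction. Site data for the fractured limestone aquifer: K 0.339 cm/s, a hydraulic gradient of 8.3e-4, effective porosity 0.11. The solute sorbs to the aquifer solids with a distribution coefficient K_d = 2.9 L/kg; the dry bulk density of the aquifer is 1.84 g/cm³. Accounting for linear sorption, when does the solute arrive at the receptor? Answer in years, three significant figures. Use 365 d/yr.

92.1 years

K = 0.339 cm/s × 864 = 292.9 m/d
q = Ki = 292.9 × 8.3e-4 = 0.2431 m/d
v = Ki/n = 292.9·8.3e-4/0.11 = 2.210 m/d
Retardation R = 1 + ρ_b·K_d/n = 1 + 1.84×2.9/0.11 = 49.51
Contaminant velocity v_c = v/R = 2.210/49.51 = 0.04464 m/d
L = 1.50 km = 1500 m
t = L/v_c = 1500/0.04464 = 33600 d
   = 33600/365 = 92.1 yr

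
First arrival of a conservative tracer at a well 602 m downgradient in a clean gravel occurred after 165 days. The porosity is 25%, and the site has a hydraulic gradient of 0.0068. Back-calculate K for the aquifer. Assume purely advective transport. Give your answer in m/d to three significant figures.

v = L / t = 602 / 165 = 3.648 m/d
K = v · n / i = 3.648 × 0.25 / 0.0068 = 134 m/d

134 m/d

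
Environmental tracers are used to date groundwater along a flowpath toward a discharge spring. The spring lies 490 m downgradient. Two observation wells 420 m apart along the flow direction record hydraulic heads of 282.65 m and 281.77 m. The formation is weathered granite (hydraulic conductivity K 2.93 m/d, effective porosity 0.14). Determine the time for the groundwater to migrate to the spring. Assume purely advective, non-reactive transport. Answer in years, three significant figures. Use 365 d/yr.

Hydraulic gradient i = (282.65 − 281.77) / 420 = 0.88 / 420 = 0.002095
Specific discharge q = 2.93 × 0.002095 = 0.006139 m/d
Average linear velocity = 0.006139 / 0.14 = 0.04385 m/d
t = L / v = 490 / 0.04385 = 11170 d
   = 11170 / 365 = 30.6 yr

30.6 years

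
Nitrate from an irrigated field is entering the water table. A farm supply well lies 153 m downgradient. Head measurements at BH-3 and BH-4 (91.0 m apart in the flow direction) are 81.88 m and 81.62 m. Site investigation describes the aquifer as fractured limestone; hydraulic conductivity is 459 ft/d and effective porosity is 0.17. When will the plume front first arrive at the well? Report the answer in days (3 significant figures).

Hydraulic gradient i = (81.88 − 81.62) / 91.0 = 0.26 / 91.0 = 0.002857
K = 459 ft/d × 0.3048 = 139.9 m/d
Specific discharge q = 139.9 × 0.002857 = 0.3997 m/d
v = Ki/n = 139.9·0.002857/0.17 = 2.351 m/d
t = L / v = 153 / 2.351 = 65.07 d

65.1 days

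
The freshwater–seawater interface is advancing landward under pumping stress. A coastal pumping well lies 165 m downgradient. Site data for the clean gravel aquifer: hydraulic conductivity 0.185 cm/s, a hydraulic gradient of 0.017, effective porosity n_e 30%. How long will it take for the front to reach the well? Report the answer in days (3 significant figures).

18.2 days

K = 0.185 cm/s × 864 = 159.8 m/d
Specific discharge q = 159.8 × 0.017 = 2.717 m/d
v_s = q/n_e = 2.717/0.30 = 9.058 m/d
t = L / v = 165 / 9.058 = 18.22 d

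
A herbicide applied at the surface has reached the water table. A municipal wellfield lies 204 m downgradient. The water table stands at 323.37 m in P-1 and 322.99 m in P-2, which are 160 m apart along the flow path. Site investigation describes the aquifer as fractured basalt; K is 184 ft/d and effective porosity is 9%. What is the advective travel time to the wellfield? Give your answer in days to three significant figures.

138 days

Hydraulic gradient i = (323.37 − 322.99) / 160 = 0.38 / 160 = 0.002375
K = 184 ft/d × 0.3048 = 56.08 m/d
Darcy flux q = K·i = 56.08 × 0.002375 = 0.1332 m/d
Average linear velocity = 0.1332 / 0.09 = 1.480 m/d
t = L / v = 204 / 1.480 = 137.8 d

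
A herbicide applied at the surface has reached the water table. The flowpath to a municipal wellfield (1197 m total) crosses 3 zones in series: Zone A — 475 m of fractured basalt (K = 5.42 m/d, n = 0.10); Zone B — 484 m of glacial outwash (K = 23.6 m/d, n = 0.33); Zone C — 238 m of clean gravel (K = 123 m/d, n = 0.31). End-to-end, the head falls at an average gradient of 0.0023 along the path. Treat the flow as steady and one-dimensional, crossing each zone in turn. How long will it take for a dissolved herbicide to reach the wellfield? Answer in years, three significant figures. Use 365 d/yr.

30.8 years

Steady 1-D flow in series ⇒ the Darcy flux q is identical in every zone and the zone head losses add (resistances L/K in series).
Σ(L/K) = 475/5.42 + 484/23.6 + 238/123 = 87.64 + 20.51 + 1.935 = 110.1 d
K_eq = L_total / Σ(L/K) = 1197 / 110.1 = 10.87 m/d
q = K_eq · i = 10.87 × 0.0023 = 0.02501 m/d (same in every zone)
Zone A: v = q/n = 0.02501/0.10 = 0.2501 m/d → t_A = 475/0.2501 = 1899 d
Zone B: v = q/n = 0.02501/0.33 = 0.07579 m/d → t_B = 484/0.07579 = 6386 d
Zone C: v = q/n = 0.02501/0.31 = 0.08068 m/d → t_C = 238/0.08068 = 2950 d
Total t = 1899 + 6386 + 2950 = 11240 d
   = 11240 / 365 = 30.8 yr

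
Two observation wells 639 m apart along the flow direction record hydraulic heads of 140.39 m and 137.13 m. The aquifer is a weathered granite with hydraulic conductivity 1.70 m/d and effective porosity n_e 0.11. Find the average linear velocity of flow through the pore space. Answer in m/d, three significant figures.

Hydraulic gradient i = (140.39 − 137.13) / 639 = 3.26 / 639 = 0.005102
Darcy flux q = K·i = 1.70 × 0.005102 = 0.008673 m/d
v = Ki/n = 1.70·0.005102/0.11 = 0.07884 m/d

0.0788 m/d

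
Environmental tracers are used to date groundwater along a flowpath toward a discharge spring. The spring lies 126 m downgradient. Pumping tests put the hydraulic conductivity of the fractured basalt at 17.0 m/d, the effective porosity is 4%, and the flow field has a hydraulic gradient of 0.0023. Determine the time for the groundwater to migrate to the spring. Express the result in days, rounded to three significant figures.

129 days

Specific discharge q = 17.0 × 0.0023 = 0.03910 m/d
v_s = q/n_e = 0.03910/0.04 = 0.9775 m/d
t = L / v = 126 / 0.9775 = 128.9 d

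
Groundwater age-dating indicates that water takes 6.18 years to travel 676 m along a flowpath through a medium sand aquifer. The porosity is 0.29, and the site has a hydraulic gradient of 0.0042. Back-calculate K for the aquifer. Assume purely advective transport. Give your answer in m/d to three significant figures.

20.7 m/d

t = 6.18 years = 2256 d
v = L / t = 676 / 2256 = 0.2997 m/d
K = v · n / i = 0.2997 × 0.29 / 0.0042 = 20.7 m/d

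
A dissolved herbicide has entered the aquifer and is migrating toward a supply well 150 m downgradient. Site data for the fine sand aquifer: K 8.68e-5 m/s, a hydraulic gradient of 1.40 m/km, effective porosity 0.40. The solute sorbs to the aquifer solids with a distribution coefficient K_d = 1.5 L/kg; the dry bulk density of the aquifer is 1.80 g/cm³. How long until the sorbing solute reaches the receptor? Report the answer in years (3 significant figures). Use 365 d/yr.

K = 8.68e-5 m/s × 86400 s/d = 7.500 m/d
Darcy flux q = K·i = 7.500 × 0.0014 = 0.01050 m/d
v_s = q/n_e = 0.01050/0.40 = 0.02625 m/d
Retardation R = 1 + ρ_b·K_d/n = 1 + 1.80×1.5/0.40 = 7.750
Contaminant velocity v_c = v/R = 0.02625/7.750 = 0.003387 m/d
t = L/v_c = 150/0.003387 = 44290 d
   = 44290/365 = 121 yr

121 years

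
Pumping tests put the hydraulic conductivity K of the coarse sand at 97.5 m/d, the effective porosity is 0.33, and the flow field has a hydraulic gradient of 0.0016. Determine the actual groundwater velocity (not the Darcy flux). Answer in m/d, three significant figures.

Darcy flux q = K·i = 97.5 × 0.0016 = 0.1560 m/d
Average linear velocity = 0.1560 / 0.33 = 0.4727 m/d

0.473 m/d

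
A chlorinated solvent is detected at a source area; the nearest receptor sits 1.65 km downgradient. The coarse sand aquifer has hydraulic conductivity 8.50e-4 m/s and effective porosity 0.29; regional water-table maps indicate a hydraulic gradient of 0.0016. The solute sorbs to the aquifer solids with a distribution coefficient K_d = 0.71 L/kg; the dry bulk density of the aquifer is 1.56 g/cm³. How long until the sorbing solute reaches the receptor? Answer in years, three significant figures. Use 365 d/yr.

K = 8.50e-4 m/s × 86400 s/d = 73.44 m/d
q = Ki = 73.44 × 0.0016 = 0.1175 m/d
Seepage velocity v = q / n = 0.1175 / 0.29 = 0.4052 m/d
Retardation R = 1 + ρ_b·K_d/n = 1 + 1.56×0.71/0.29 = 4.819
Contaminant velocity v_c = v/R = 0.4052/4.819 = 0.08408 m/d
L = 1.65 km = 1650 m
t = L/v_c = 1650/0.08408 = 19630 d
   = 19630/365 = 53.8 yr

53.8 years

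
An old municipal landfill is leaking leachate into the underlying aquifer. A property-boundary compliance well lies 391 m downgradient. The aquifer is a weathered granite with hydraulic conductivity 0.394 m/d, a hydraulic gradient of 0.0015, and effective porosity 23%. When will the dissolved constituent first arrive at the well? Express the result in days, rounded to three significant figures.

152000 days

Darcy flux q = K·i = 0.394 × 0.0015 = 5.910e-4 m/d
v_s = q/n_e = 5.910e-4/0.23 = 0.002570 m/d
t = L / v = 391 / 0.002570 = 152200 d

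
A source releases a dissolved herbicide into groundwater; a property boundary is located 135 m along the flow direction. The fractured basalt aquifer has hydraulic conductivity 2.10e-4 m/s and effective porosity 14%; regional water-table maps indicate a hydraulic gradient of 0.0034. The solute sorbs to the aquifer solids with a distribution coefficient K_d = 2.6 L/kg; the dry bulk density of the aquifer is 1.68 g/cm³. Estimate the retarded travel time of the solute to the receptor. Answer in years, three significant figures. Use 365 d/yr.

27.0 years

K = 2.10e-4 m/s × 86400 s/d = 18.14 m/d
Darcy flux q = K·i = 18.14 × 0.0034 = 0.06169 m/d
v = Ki/n = 18.14·0.0034/0.14 = 0.4406 m/d
Retardation R = 1 + ρ_b·K_d/n = 1 + 1.68×2.6/0.14 = 32.20
Contaminant velocity v_c = v/R = 0.4406/32.20 = 0.01368 m/d
t = L/v_c = 135/0.01368 = 9865 d
   = 9865/365 = 27.0 yr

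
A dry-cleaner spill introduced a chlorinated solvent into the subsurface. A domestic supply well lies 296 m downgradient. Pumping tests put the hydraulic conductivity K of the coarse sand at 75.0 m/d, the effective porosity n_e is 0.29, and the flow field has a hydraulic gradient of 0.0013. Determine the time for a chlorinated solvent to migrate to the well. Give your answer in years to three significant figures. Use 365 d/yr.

Darcy flux q = K·i = 75.0 × 0.0013 = 0.09750 m/d
Seepage velocity v = q / n = 0.09750 / 0.29 = 0.3362 m/d
t = L / v = 296 / 0.3362 = 880.4 d
   = 880.4 / 365 = 2.41 yr

2.41 years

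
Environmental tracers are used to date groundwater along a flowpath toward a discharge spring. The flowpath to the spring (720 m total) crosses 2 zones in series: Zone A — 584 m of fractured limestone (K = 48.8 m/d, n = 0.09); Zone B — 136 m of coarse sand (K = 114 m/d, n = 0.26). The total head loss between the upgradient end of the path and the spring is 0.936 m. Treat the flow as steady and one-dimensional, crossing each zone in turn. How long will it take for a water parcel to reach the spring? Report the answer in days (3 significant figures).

Continuity: the same q passes through each zone, so ΔH = q·Σ(L_j/K_j) — the zones act as resistances in series.
Σ(L/K) = 584/48.8 + 136/114 = 11.97 + 1.193 = 13.16 d
q = ΔH / Σ(L/K) = 0.936 / 13.16 = 0.07112 m/d (same in every zone)
Zone A: v = q/n = 0.07112/0.09 = 0.7903 m/d → t_A = 584/0.7903 = 739.0 d
Zone B: v = q/n = 0.07112/0.26 = 0.2736 m/d → t_B = 136/0.2736 = 497.2 d
Total t = 739.0 + 497.2 = 1236 d

1240 days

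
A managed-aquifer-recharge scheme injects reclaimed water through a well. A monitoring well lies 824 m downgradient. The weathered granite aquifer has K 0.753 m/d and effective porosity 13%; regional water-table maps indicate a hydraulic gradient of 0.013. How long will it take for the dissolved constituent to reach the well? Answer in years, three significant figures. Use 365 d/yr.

30.0 years

Darcy flux q = K·i = 0.753 × 0.013 = 0.009789 m/d
v = Ki/n = 0.753·0.013/0.13 = 0.07530 m/d
t = L / v = 824 / 0.07530 = 10940 d
   = 10940 / 365 = 30.0 yr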